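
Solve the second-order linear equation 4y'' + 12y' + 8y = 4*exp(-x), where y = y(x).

Divide through by 4: y'' + 3y' + 2y = exp(-x).
Characteristic equation r² + 3r + 2 = 0 factors as (r + 1)(r + 2) = 0, so r = -1, -2.
Hence y_h = C1*exp(-x) + C2*exp(-2*x).
Since exp(-x) solves the homogeneous equation (r = -1 is a root of multiplicity 1), multiply the trial by x. Try y_p = A*x*exp(-x). Substituting into the equation and dividing by exp(-x) gives A = 1, so y_p = x*exp(-x).

y = C1*exp(-x) + C2*exp(-2*x) + x*exp(-x)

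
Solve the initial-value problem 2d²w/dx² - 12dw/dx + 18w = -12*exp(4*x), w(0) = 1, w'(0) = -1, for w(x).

Divide through by 2: w'' - 6w' + 9w = -6*exp(4*x).
Characteristic equation r² - 6r + 9 = 0 has discriminant (-6)² - 4·(9) = 0, so r = 3 is a repeated root.
Hence w_h = (C1 + C2*x)*exp(3*x).
Try w_p = A*exp(4*x). Substituting into the equation and dividing by exp(4*x) gives A = -6, so w_p = -6*exp(4*x).
General solution: w = -6*exp(4*x) + C1*exp(3*x) + C2*x*exp(3*x).
Apply the initial conditions: w(0) = -6 + C1 = 1 and w'(0) = -24 + C2 + 3*C1 = -1. Solving gives C1 = 7, C2 = 2.

w = -6*exp(4*x) + 7*exp(3*x) + 2*x*exp(3*x)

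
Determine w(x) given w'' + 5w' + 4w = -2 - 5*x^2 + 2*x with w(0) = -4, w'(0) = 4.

Characteristic equation r² + 5r + 4 = 0 factors as (r + 4)(r + 1) = 0, so r = -4, -1.
Hence w_h = C1*exp(-4*x) + C2*exp(-x).
For the particular solution try w_p = A0 + A1*x + A2*x^2. Substituting and matching coefficients of each power of x gives A0 = -141/32, A1 = 29/8, A2 = -5/4, so w_p = -141/32 - 5*x^2/4 + 29*x/8.
General solution: w = -141/32 - 5*x^2/4 + 29*x/8 + C1*exp(-4*x) + C2*exp(-x).
Apply the initial conditions: w(0) = -141/32 + C1 + C2 = -4 and w'(0) = 29/8 - C2 - 4*C1 = 4. Solving gives C1 = -25/96, C2 = 2/3.

w = -141/32 - 25*exp(-4*x)/96 - 5*x**2/4 + 2*exp(-x)/3 + 29*x/8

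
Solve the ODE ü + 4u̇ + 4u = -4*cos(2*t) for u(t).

u = -sin(2*t)/2 + C1*exp(-2*t) + C2*t*exp(-2*t)

Characteristic equation r² + 4r + 4 = 0 has discriminant (4)² - 4·(4) = 0, so r = -2 is a repeated root.
Hence u_h = (C1 + C2*t)*exp(-2*t).
Try u_p = A*cos(2*t) + B*sin(2*t). Substituting and equating the coefficients of cos(2t) and sin(2t) gives A = 0, B = -1/2, so u_p = -sin(2*t)/2.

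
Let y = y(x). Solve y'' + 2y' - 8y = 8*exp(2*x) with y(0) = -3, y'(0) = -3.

Characteristic equation r² + 2r - 8 = 0 factors as (r + 4)(r - 2) = 0, so r = -4, 2.
Hence y_h = C1*exp(-4*x) + C2*exp(2*x).
Since exp(2*x) solves the homogeneous equation (r = 2 is a root of multiplicity 1), multiply the trial by x. Try y_p = A*x*exp(2*x). Substituting into the equation and dividing by exp(2*x) gives A = 4/3, so y_p = 4*x*exp(2*x)/3.
General solution: y = C1*exp(-4*x) + C2*exp(2*x) + 4*x*exp(2*x)/3.
Apply the initial conditions: y(0) = C1 + C2 = -3 and y'(0) = 4/3 - 4*C1 + 2*C2 = -3. Solving gives C1 = -5/18, C2 = -49/18.

y = -49*exp(2*x)/18 - 5*exp(-4*x)/18 + 4*x*exp(2*x)/3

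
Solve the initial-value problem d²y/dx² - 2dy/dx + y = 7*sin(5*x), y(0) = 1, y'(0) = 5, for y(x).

y = -42*sin(5*x)/169 + 35*cos(5*x)/338 + 303*exp(x)/338 + 139*x*exp(x)/26

Characteristic equation r² - 2r + 1 = 0 has discriminant (-2)² - 4·(1) = 0, so r = 1 is a repeated root.
Hence y_h = (C1 + C2*x)*exp(x).
Try y_p = A*cos(5*x) + B*sin(5*x). Substituting and equating the coefficients of cos(5x) and sin(5x) gives A = 35/338, B = -42/169, so y_p = -42*sin(5*x)/169 + 35*cos(5*x)/338.
General solution: y = -42*sin(5*x)/169 + 35*cos(5*x)/338 + C1*exp(x) + C2*x*exp(x).
Apply the initial conditions: y(0) = 35/338 + C1 = 1 and y'(0) = -210/169 + C1 + C2 = 5. Solving gives C1 = 303/338, C2 = 139/26.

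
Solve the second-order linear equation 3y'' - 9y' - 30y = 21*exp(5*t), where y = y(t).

Divide through by 3: y'' - 3y' - 10y = 7*exp(5*t).
Characteristic equation r² - 3r - 10 = 0 factors as (r + 2)(r - 5) = 0, so r = -2, 5.
Hence y_h = C1*exp(-2*t) + C2*exp(5*t).
Since exp(5*t) solves the homogeneous equation (r = 5 is a root of multiplicity 1), multiply the trial by t. Try y_p = A*t*exp(5*t). Substituting into the equation and dividing by exp(5*t) gives A = 1, so y_p = t*exp(5*t).

y = C1*exp(-2*t) + C2*exp(5*t) + t*exp(5*t)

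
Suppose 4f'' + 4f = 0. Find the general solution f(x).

Divide through by 4: f'' + f = 0.
Characteristic equation r² + 1 = 0 has discriminant (0)² - 4·(1) = -4 < 0, so r = ± i.
Hence f_h = C1*cos(x) + C2*sin(x).

f = C1*cos(x) + C2*sin(x)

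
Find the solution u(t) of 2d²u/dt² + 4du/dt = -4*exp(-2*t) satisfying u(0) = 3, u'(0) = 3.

u = 4 - exp(-2*t) + t*exp(-2*t)

Divide through by 2: u'' + 2u' = -2*exp(-2*t).
Characteristic equation r² + 2r = 0 factors as (r + 2)r = 0, so r = -2, 0.
Hence u_h = C1*exp(-2*t) + C2.
Since exp(-2*t) solves the homogeneous equation (r = -2 is a root of multiplicity 1), multiply the trial by t. Try u_p = A*t*exp(-2*t). Substituting into the equation and dividing by exp(-2*t) gives A = 1, so u_p = t*exp(-2*t).
General solution: u = C2 + C1*exp(-2*t) + t*exp(-2*t).
Apply the initial conditions: u(0) = C1 + C2 = 3 and u'(0) = 1 - 2*C1 = 3. Solving gives C1 = -1, C2 = 4.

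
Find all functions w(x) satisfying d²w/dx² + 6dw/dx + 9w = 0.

w = C1*exp(-3*x) + C2*x*exp(-3*x)

Characteristic equation r² + 6r + 9 = 0 has discriminant (6)² - 4·(9) = 0, so r = -3 is a repeated root.
Hence w_h = (C1 + C2*x)*exp(-3*x).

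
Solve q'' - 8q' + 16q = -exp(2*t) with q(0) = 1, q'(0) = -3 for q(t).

Characteristic equation r² - 8r + 16 = 0 has discriminant (-8)² - 4·(16) = 0, so r = 4 is a repeated root.
Hence q_h = (C1 + C2*t)*exp(4*t).
Try q_p = A*exp(2*t). Substituting into the equation and dividing by exp(2*t) gives A = -1/4, so q_p = -exp(2*t)/4.
General solution: q = -exp(2*t)/4 + C1*exp(4*t) + C2*t*exp(4*t).
Apply the initial conditions: q(0) = -1/4 + C1 = 1 and q'(0) = -1/2 + C2 + 4*C1 = -3. Solving gives C1 = 5/4, C2 = -15/2.

q = -exp(2*t)/4 + 5*exp(4*t)/4 - 15*t*exp(4*t)/2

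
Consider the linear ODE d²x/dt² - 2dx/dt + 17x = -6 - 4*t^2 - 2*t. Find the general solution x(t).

Characteristic equation r² - 2r + 17 = 0 has discriminant (-2)² - 4·(17) = -64 < 0, so r = 1 ± 4i.
Hence x_h = C1*cos(4*t)*exp(t) + C2*exp(t)*sin(4*t).
For the particular solution try x_p = A0 + A1*t + A2*t^2. Substituting and matching coefficients of each power of t gives A0 = -1698/4913, A1 = -50/289, A2 = -4/17, so x_p = -1698/4913 - 50*t/289 - 4*t^2/17.

x = -1698/4913 - 50*t/289 - 4*t**2/17 + C1*cos(4*t)*exp(t) + C2*exp(t)*sin(4*t)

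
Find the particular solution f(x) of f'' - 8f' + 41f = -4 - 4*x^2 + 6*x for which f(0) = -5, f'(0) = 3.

f = -4940/68921 - 4*x**2/41 + 182*x/1681 - 339665*cos(5*x)*exp(4*x)/68921 + 1557961*exp(4*x)*sin(5*x)/344605

Characteristic equation r² - 8r + 41 = 0 has discriminant (-8)² - 4·(41) = -100 < 0, so r = 4 ± 5i.
Hence f_h = C1*cos(5*x)*exp(4*x) + C2*exp(4*x)*sin(5*x).
For the particular solution try f_p = A0 + A1*x + A2*x^2. Substituting and matching coefficients of each power of x gives A0 = -4940/68921, A1 = 182/1681, A2 = -4/41, so f_p = -4940/68921 - 4*x^2/41 + 182*x/1681.
General solution: f = -4940/68921 - 4*x^2/41 + 182*x/1681 + C1*cos(5*x)*exp(4*x) + C2*exp(4*x)*sin(5*x).
Apply the initial conditions: f(0) = -4940/68921 + C1 = -5 and f'(0) = 182/1681 + 4*C1 + 5*C2 = 3. Solving gives C1 = -339665/68921, C2 = 1557961/344605.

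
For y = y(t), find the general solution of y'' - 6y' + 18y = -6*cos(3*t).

Characteristic equation r² - 6r + 18 = 0 has discriminant (-6)² - 4·(18) = -36 < 0, so r = 3 ± 3i.
Hence y_h = C1*cos(3*t)*exp(3*t) + C2*exp(3*t)*sin(3*t).
Try y_p = A*cos(3*t) + B*sin(3*t). Substituting and equating the coefficients of cos(3t) and sin(3t) gives A = -2/15, B = 4/15, so y_p = -2*cos(3*t)/15 + 4*sin(3*t)/15.

y = -2*cos(3*t)/15 + 4*sin(3*t)/15 + C1*cos(3*t)*exp(3*t) + C2*exp(3*t)*sin(3*t)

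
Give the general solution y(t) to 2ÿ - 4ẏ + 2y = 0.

y = C1*exp(t) + C2*t*exp(t)

Divide through by 2: y'' - 2y' + y = 0.
Characteristic equation r² - 2r + 1 = 0 has discriminant (-2)² - 4·(1) = 0, so r = 1 is a repeated root.
Hence y_h = (C1 + C2*t)*exp(t).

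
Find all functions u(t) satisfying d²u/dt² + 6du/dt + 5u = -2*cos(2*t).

Characteristic equation r² + 6r + 5 = 0 factors as (r + 5)(r + 1) = 0, so r = -5, -1.
Hence u_h = C1*exp(-5*t) + C2*exp(-t).
Try u_p = A*cos(2*t) + B*sin(2*t). Substituting and equating the coefficients of cos(2t) and sin(2t) gives A = -2/145, B = -24/145, so u_p = -24*sin(2*t)/145 - 2*cos(2*t)/145.

u = -24*sin(2*t)/145 - 2*cos(2*t)/145 + C1*exp(-5*t) + C2*exp(-t)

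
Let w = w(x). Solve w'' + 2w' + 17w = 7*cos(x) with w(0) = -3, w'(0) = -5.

w = 7*sin(x)/130 + 28*cos(x)/65 - 1103*exp(-x)*sin(4*x)/520 - 223*cos(4*x)*exp(-x)/65

Characteristic equation r² + 2r + 17 = 0 has discriminant (2)² - 4·(17) = -64 < 0, so r = -1 ± 4i.
Hence w_h = C1*cos(4*x)*exp(-x) + C2*exp(-x)*sin(4*x).
Try w_p = A*cos(x) + B*sin(x). Substituting and equating the coefficients of cos(x) and sin(x) gives A = 28/65, B = 7/130, so w_p = 7*sin(x)/130 + 28*cos(x)/65.
General solution: w = 7*sin(x)/130 + 28*cos(x)/65 + C1*cos(4*x)*exp(-x) + C2*exp(-x)*sin(4*x).
Apply the initial conditions: w(0) = 28/65 + C1 = -3 and w'(0) = 7/130 - C1 + 4*C2 = -5. Solving gives C1 = -223/65, C2 = -1103/520.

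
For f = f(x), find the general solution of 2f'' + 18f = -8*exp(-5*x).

f = -2*exp(-5*x)/17 + C1*cos(3*x) + C2*sin(3*x)

Divide through by 2: f'' + 9f = -4*exp(-5*x).
Characteristic equation r² + 9 = 0 has discriminant (0)² - 4·(9) = -36 < 0, so r = ± 3i.
Hence f_h = C1*cos(3*x) + C2*sin(3*x).
Try f_p = A*exp(-5*x). Substituting into the equation and dividing by exp(-5*x) gives A = -2/17, so f_p = -2*exp(-5*x)/17.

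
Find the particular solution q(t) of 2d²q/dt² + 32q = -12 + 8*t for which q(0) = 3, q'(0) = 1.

Divide through by 2: q'' + 16q = -6 + 4*t.
Characteristic equation r² + 16 = 0 has discriminant (0)² - 4·(16) = -64 < 0, so r = ± 4i.
Hence q_h = C1*cos(4*t) + C2*sin(4*t).
For the particular solution try q_p = A0 + A1*t. Substituting and matching coefficients of each power of t gives A0 = -3/8, A1 = 1/4, so q_p = -3/8 + t/4.
General solution: q = -3/8 + t/4 + C1*cos(4*t) + C2*sin(4*t).
Apply the initial conditions: q(0) = -3/8 + C1 = 3 and q'(0) = 1/4 + 4*C2 = 1. Solving gives C1 = 27/8, C2 = 3/16.

q = -3/8 + t/4 + 3*sin(4*t)/16 + 27*cos(4*t)/8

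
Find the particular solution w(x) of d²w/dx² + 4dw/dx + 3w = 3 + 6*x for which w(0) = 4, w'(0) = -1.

Characteristic equation r² + 4r + 3 = 0 factors as (r + 1)(r + 3) = 0, so r = -1, -3.
Hence w_h = C1*exp(-x) + C2*exp(-3*x).
For the particular solution try w_p = A0 + A1*x. Substituting and matching coefficients of each power of x gives A0 = -5/3, A1 = 2, so w_p = -5/3 + 2*x.
General solution: w = -5/3 + 2*x + C1*exp(-x) + C2*exp(-3*x).
Apply the initial conditions: w(0) = -5/3 + C1 + C2 = 4 and w'(0) = 2 - C1 - 3*C2 = -1. Solving gives C1 = 7, C2 = -4/3.

w = -5/3 + 2*x + 7*exp(-x) - 4*exp(-3*x)/3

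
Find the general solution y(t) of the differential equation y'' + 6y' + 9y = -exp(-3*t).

Characteristic equation r² + 6r + 9 = 0 has discriminant (6)² - 4·(9) = 0, so r = -3 is a repeated root.
Hence y_h = (C1 + C2*t)*exp(-3*t).
Since exp(-3*t) solves the homogeneous equation (r = -3 is a root of multiplicity 2), multiply the trial by t^2. Try y_p = A*t^2*exp(-3*t). Substituting into the equation and dividing by exp(-3*t) gives A = -1/2, so y_p = -t^2*exp(-3*t)/2.

y = C1*exp(-3*t) - t**2*exp(-3*t)/2 + C2*t*exp(-3*t)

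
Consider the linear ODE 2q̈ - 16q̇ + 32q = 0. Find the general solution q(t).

Divide through by 2: q'' - 8q' + 16q = 0.
Characteristic equation r² - 8r + 16 = 0 has discriminant (-8)² - 4·(16) = 0, so r = 4 is a repeated root.
Hence q_h = (C1 + C2*t)*exp(4*t).

q = C1*exp(4*t) + C2*t*exp(4*t)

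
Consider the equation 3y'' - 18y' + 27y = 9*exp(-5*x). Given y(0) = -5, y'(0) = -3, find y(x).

y = -323*exp(3*x)/64 + 3*exp(-5*x)/64 + 99*x*exp(3*x)/8

Divide through by 3: y'' - 6y' + 9y = 3*exp(-5*x).
Characteristic equation r² - 6r + 9 = 0 has discriminant (-6)² - 4·(9) = 0, so r = 3 is a repeated root.
Hence y_h = (C1 + C2*x)*exp(3*x).
Try y_p = A*exp(-5*x). Substituting into the equation and dividing by exp(-5*x) gives A = 3/64, so y_p = 3*exp(-5*x)/64.
General solution: y = 3*exp(-5*x)/64 + C1*exp(3*x) + C2*x*exp(3*x).
Apply the initial conditions: y(0) = 3/64 + C1 = -5 and y'(0) = -15/64 + C2 + 3*C1 = -3. Solving gives C1 = -323/64, C2 = 99/8.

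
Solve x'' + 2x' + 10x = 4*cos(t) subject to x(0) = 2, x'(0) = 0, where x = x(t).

Characteristic equation r² + 2r + 10 = 0 has discriminant (2)² - 4·(10) = -36 < 0, so r = -1 ± 3i.
Hence x_h = C1*cos(3*t)*exp(-t) + C2*exp(-t)*sin(3*t).
Try x_p = A*cos(t) + B*sin(t). Substituting and equating the coefficients of cos(t) and sin(t) gives A = 36/85, B = 8/85, so x_p = 8*sin(t)/85 + 36*cos(t)/85.
General solution: x = 8*sin(t)/85 + 36*cos(t)/85 + C1*cos(3*t)*exp(-t) + C2*exp(-t)*sin(3*t).
Apply the initial conditions: x(0) = 36/85 + C1 = 2 and x'(0) = 8/85 - C1 + 3*C2 = 0. Solving gives C1 = 134/85, C2 = 42/85.

x = 8*sin(t)/85 + 36*cos(t)/85 + 42*exp(-t)*sin(3*t)/85 + 134*cos(3*t)*exp(-t)/85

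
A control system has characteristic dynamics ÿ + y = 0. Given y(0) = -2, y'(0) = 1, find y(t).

Characteristic equation r² + 1 = 0 has discriminant (0)² - 4·(1) = -4 < 0, so r = ± i.
Hence y_h = C1*cos(t) + C2*sin(t).
Apply the initial conditions: y(0) = C1 = -2 and y'(0) = C2 = 1. Solving gives C1 = -2, C2 = 1.

y = -2*cos(t) + sin(t)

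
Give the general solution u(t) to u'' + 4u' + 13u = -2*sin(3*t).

u = -sin(3*t)/20 + 3*cos(3*t)/20 + C1*cos(3*t)*exp(-2*t) + C2*exp(-2*t)*sin(3*t)

Characteristic equation r² + 4r + 13 = 0 has discriminant (4)² - 4·(13) = -36 < 0, so r = -2 ± 3i.
Hence u_h = C1*cos(3*t)*exp(-2*t) + C2*exp(-2*t)*sin(3*t).
Try u_p = A*cos(3*t) + B*sin(3*t). Substituting and equating the coefficients of cos(3t) and sin(3t) gives A = 3/20, B = -1/20, so u_p = -sin(3*t)/20 + 3*cos(3*t)/20.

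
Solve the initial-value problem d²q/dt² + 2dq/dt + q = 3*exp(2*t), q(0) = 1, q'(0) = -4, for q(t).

q = exp(2*t)/3 + 2*exp(-t)/3 - 4*t*exp(-t)

Characteristic equation r² + 2r + 1 = 0 has discriminant (2)² - 4·(1) = 0, so r = -1 is a repeated root.
Hence q_h = (C1 + C2*t)*exp(-t).
Try q_p = A*exp(2*t). Substituting into the equation and dividing by exp(2*t) gives A = 1/3, so q_p = exp(2*t)/3.
General solution: q = exp(2*t)/3 + C1*exp(-t) + C2*t*exp(-t).
Apply the initial conditions: q(0) = 1/3 + C1 = 1 and q'(0) = 2/3 + C2 - C1 = -4. Solving gives C1 = 2/3, C2 = -4.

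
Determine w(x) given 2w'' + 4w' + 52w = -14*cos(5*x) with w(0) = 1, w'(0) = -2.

w = -70*sin(5*x)/101 - 7*cos(5*x)/101 + 108*cos(5*x)*exp(-x)/101 + 256*exp(-x)*sin(5*x)/505

Divide through by 2: w'' + 2w' + 26w = -7*cos(5*x).
Characteristic equation r² + 2r + 26 = 0 has discriminant (2)² - 4·(26) = -100 < 0, so r = -1 ± 5i.
Hence w_h = C1*cos(5*x)*exp(-x) + C2*exp(-x)*sin(5*x).
Try w_p = A*cos(5*x) + B*sin(5*x). Substituting and equating the coefficients of cos(5x) and sin(5x) gives A = -7/101, B = -70/101, so w_p = -70*sin(5*x)/101 - 7*cos(5*x)/101.
General solution: w = -70*sin(5*x)/101 - 7*cos(5*x)/101 + C1*cos(5*x)*exp(-x) + C2*exp(-x)*sin(5*x).
Apply the initial conditions: w(0) = -7/101 + C1 = 1 and w'(0) = -350/101 - C1 + 5*C2 = -2. Solving gives C1 = 108/101, C2 = 256/505.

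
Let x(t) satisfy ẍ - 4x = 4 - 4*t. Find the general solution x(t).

x = -1 + t + C1*exp(2*t) + C2*exp(-2*t)

Characteristic equation r² - 4 = 0 factors as (r - 2)(r + 2) = 0, so r = 2, -2.
Hence x_h = C1*exp(2*t) + C2*exp(-2*t).
For the particular solution try x_p = A0 + A1*t. Substituting and matching coefficients of each power of t gives A0 = -1, A1 = 1, so x_p = -1 + t.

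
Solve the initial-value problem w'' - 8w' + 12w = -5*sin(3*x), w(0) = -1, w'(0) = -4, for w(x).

w = -11*exp(2*x)/52 - 8*cos(3*x)/39 - 7*exp(6*x)/12 - sin(3*x)/39

Characteristic equation r² - 8r + 12 = 0 factors as (r - 2)(r - 6) = 0, so r = 2, 6.
Hence w_h = C1*exp(2*x) + C2*exp(6*x).
Try w_p = A*cos(3*x) + B*sin(3*x). Substituting and equating the coefficients of cos(3x) and sin(3x) gives A = -8/39, B = -1/39, so w_p = -8*cos(3*x)/39 - sin(3*x)/39.
General solution: w = -8*cos(3*x)/39 - sin(3*x)/39 + C1*exp(2*x) + C2*exp(6*x).
Apply the initial conditions: w(0) = -8/39 + C1 + C2 = -1 and w'(0) = -1/13 + 2*C1 + 6*C2 = -4. Solving gives C1 = -11/52, C2 = -7/12.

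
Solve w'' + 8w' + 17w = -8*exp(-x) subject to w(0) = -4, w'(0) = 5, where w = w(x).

w = -4*exp(-x)/5 - 43*exp(-4*x)*sin(x)/5 - 16*cos(x)*exp(-4*x)/5

Characteristic equation r² + 8r + 17 = 0 has discriminant (8)² - 4·(17) = -4 < 0, so r = -4 ± i.
Hence w_h = C1*cos(x)*exp(-4*x) + C2*exp(-4*x)*sin(x).
Try w_p = A*exp(-x). Substituting into the equation and dividing by exp(-x) gives A = -4/5, so w_p = -4*exp(-x)/5.
General solution: w = -4*exp(-x)/5 + C1*cos(x)*exp(-4*x) + C2*exp(-4*x)*sin(x).
Apply the initial conditions: w(0) = -4/5 + C1 = -4 and w'(0) = 4/5 + C2 - 4*C1 = 5. Solving gives C1 = -16/5, C2 = -43/5.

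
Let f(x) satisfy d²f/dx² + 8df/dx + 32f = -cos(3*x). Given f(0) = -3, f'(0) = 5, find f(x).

Characteristic equation r² + 8r + 32 = 0 has discriminant (8)² - 4·(32) = -64 < 0, so r = -4 ± 4i.
Hence f_h = C1*cos(4*x)*exp(-4*x) + C2*exp(-4*x)*sin(4*x).
Try f_p = A*cos(3*x) + B*sin(3*x). Substituting and equating the coefficients of cos(3x) and sin(3x) gives A = -23/1105, B = -24/1105, so f_p = -24*sin(3*x)/1105 - 23*cos(3*x)/1105.
General solution: f = -24*sin(3*x)/1105 - 23*cos(3*x)/1105 + C1*cos(4*x)*exp(-4*x) + C2*exp(-4*x)*sin(4*x).
Apply the initial conditions: f(0) = -23/1105 + C1 = -3 and f'(0) = -72/1105 - 4*C1 + 4*C2 = 5. Solving gives C1 = -3292/1105, C2 = -7571/4420.

f = -24*sin(3*x)/1105 - 23*cos(3*x)/1105 - 7571*exp(-4*x)*sin(4*x)/4420 - 3292*cos(4*x)*exp(-4*x)/1105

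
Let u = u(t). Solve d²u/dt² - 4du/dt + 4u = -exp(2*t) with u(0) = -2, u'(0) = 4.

Characteristic equation r² - 4r + 4 = 0 has discriminant (-4)² - 4·(4) = 0, so r = 2 is a repeated root.
Hence u_h = (C1 + C2*t)*exp(2*t).
Since exp(2*t) solves the homogeneous equation (r = 2 is a root of multiplicity 2), multiply the trial by t^2. Try u_p = A*t^2*exp(2*t). Substituting into the equation and dividing by exp(2*t) gives A = -1/2, so u_p = -t^2*exp(2*t)/2.
General solution: u = C1*exp(2*t) - t^2*exp(2*t)/2 + C2*t*exp(2*t).
Apply the initial conditions: u(0) = C1 = -2 and u'(0) = C2 + 2*C1 = 4. Solving gives C1 = -2, C2 = 8.

u = -2*exp(2*t) + 8*t*exp(2*t) - t**2*exp(2*t)/2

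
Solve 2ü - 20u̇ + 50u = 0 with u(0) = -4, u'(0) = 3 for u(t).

Divide through by 2: u'' - 10u' + 25u = 0.
Characteristic equation r² - 10r + 25 = 0 has discriminant (-10)² - 4·(25) = 0, so r = 5 is a repeated root.
Hence u_h = (C1 + C2*t)*exp(5*t).
Apply the initial conditions: u(0) = C1 = -4 and u'(0) = C2 + 5*C1 = 3. Solving gives C1 = -4, C2 = 23.

u = -4*exp(5*t) + 23*t*exp(5*t)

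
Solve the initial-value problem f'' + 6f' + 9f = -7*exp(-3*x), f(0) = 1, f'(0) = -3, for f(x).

f = -7*x**2*exp(-3*x)/2 + exp(-3*x)

Characteristic equation r² + 6r + 9 = 0 has discriminant (6)² - 4·(9) = 0, so r = -3 is a repeated root.
Hence f_h = (C1 + C2*x)*exp(-3*x).
Since exp(-3*x) solves the homogeneous equation (r = -3 is a root of multiplicity 2), multiply the trial by x^2. Try f_p = A*x^2*exp(-3*x). Substituting into the equation and dividing by exp(-3*x) gives A = -7/2, so f_p = -7*x^2*exp(-3*x)/2.
General solution: f = C1*exp(-3*x) - 7*x^2*exp(-3*x)/2 + C2*x*exp(-3*x).
Apply the initial conditions: f(0) = C1 = 1 and f'(0) = C2 - 3*C1 = -3. Solving gives C1 = 1, C2 = 0.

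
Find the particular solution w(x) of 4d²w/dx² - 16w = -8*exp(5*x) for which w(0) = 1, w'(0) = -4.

w = -2*exp(5*x)/21 - exp(2*x)/3 + 10*exp(-2*x)/7

Divide through by 4: w'' - 4w = -2*exp(5*x).
Characteristic equation r² - 4 = 0 factors as (r - 2)(r + 2) = 0, so r = 2, -2.
Hence w_h = C1*exp(2*x) + C2*exp(-2*x).
Try w_p = A*exp(5*x). Substituting into the equation and dividing by exp(5*x) gives A = -2/21, so w_p = -2*exp(5*x)/21.
General solution: w = -2*exp(5*x)/21 + C1*exp(2*x) + C2*exp(-2*x).
Apply the initial conditions: w(0) = -2/21 + C1 + C2 = 1 and w'(0) = -10/21 - 2*C2 + 2*C1 = -4. Solving gives C1 = -1/3, C2 = 10/7.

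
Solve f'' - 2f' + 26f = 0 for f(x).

f = C1*cos(5*x)*exp(x) + C2*exp(x)*sin(5*x)

Characteristic equation r² - 2r + 26 = 0 has discriminant (-2)² - 4·(26) = -100 < 0, so r = 1 ± 5i.
Hence f_h = C1*cos(5*x)*exp(x) + C2*exp(x)*sin(5*x).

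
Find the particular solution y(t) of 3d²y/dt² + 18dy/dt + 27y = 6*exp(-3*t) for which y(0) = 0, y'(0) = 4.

y = t**2*exp(-3*t) + 4*t*exp(-3*t)

Divide through by 3: y'' + 6y' + 9y = 2*exp(-3*t).
Characteristic equation r² + 6r + 9 = 0 has discriminant (6)² - 4·(9) = 0, so r = -3 is a repeated root.
Hence y_h = (C1 + C2*t)*exp(-3*t).
Since exp(-3*t) solves the homogeneous equation (r = -3 is a root of multiplicity 2), multiply the trial by t^2. Try y_p = A*t^2*exp(-3*t). Substituting into the equation and dividing by exp(-3*t) gives A = 1, so y_p = t^2*exp(-3*t).
General solution: y = C1*exp(-3*t) + t^2*exp(-3*t) + C2*t*exp(-3*t).
Apply the initial conditions: y(0) = C1 = 0 and y'(0) = C2 - 3*C1 = 4. Solving gives C1 = 0, C2 = 4.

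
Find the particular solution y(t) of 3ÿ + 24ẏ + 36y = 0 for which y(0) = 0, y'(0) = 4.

Divide through by 3: y'' + 8y' + 12y = 0.
Characteristic equation r² + 8r + 12 = 0 factors as (r + 2)(r + 6) = 0, so r = -2, -6.
Hence y_h = C1*exp(-2*t) + C2*exp(-6*t).
Apply the initial conditions: y(0) = C1 + C2 = 0 and y'(0) = -6*C2 - 2*C1 = 4. Solving gives C1 = 1, C2 = -1.

y = -exp(-6*t) + exp(-2*t)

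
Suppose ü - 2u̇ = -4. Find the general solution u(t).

Characteristic equation r² - 2r = 0 factors as (r - 2)r = 0, so r = 2, 0.
Hence u_h = C1*exp(2*t) + C2.
Since 1 solves the homogeneous equation (r = 0 is a root of multiplicity 1), multiply the trial by t. Try u_p = A*t. Substituting into the equation and dividing by 1 gives A = 2, so u_p = 2*t.

u = C2 + 2*t + C1*exp(2*t)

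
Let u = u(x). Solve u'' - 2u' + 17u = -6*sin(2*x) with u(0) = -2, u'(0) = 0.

Characteristic equation r² - 2r + 17 = 0 has discriminant (-2)² - 4·(17) = -64 < 0, so r = 1 ± 4i.
Hence u_h = C1*cos(4*x)*exp(x) + C2*exp(x)*sin(4*x).
Try u_p = A*cos(2*x) + B*sin(2*x). Substituting and equating the coefficients of cos(2x) and sin(2x) gives A = -24/185, B = -78/185, so u_p = -78*sin(2*x)/185 - 24*cos(2*x)/185.
General solution: u = -78*sin(2*x)/185 - 24*cos(2*x)/185 + C1*cos(4*x)*exp(x) + C2*exp(x)*sin(4*x).
Apply the initial conditions: u(0) = -24/185 + C1 = -2 and u'(0) = -156/185 + C1 + 4*C2 = 0. Solving gives C1 = -346/185, C2 = 251/370.

u = -78*sin(2*x)/185 - 24*cos(2*x)/185 - 346*cos(4*x)*exp(x)/185 + 251*exp(x)*sin(4*x)/370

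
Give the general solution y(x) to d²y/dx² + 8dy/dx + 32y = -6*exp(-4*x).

y = -3*exp(-4*x)/8 + C1*cos(4*x)*exp(-4*x) + C2*exp(-4*x)*sin(4*x)

Characteristic equation r² + 8r + 32 = 0 has discriminant (8)² - 4·(32) = -64 < 0, so r = -4 ± 4i.
Hence y_h = C1*cos(4*x)*exp(-4*x) + C2*exp(-4*x)*sin(4*x).
Try y_p = A*exp(-4*x). Substituting into the equation and dividing by exp(-4*x) gives A = -3/8, so y_p = -3*exp(-4*x)/8.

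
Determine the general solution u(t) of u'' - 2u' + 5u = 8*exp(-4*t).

u = 8*exp(-4*t)/29 + C1*cos(2*t)*exp(t) + C2*exp(t)*sin(2*t)

Characteristic equation r² - 2r + 5 = 0 has discriminant (-2)² - 4·(5) = -16 < 0, so r = 1 ± 2i.
Hence u_h = C1*cos(2*t)*exp(t) + C2*exp(t)*sin(2*t).
Try u_p = A*exp(-4*t). Substituting into the equation and dividing by exp(-4*t) gives A = 8/29, so u_p = 8*exp(-4*t)/29.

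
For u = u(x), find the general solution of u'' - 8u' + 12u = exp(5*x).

Characteristic equation r² - 8r + 12 = 0 factors as (r - 2)(r - 6) = 0, so r = 2, 6.
Hence u_h = C1*exp(2*x) + C2*exp(6*x).
Try u_p = A*exp(5*x). Substituting into the equation and dividing by exp(5*x) gives A = -1/3, so u_p = -exp(5*x)/3.

u = -exp(5*x)/3 + C1*exp(2*x) + C2*exp(6*x)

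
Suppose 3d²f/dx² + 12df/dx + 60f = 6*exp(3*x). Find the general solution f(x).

Divide through by 3: f'' + 4f' + 20f = 2*exp(3*x).
Characteristic equation r² + 4r + 20 = 0 has discriminant (4)² - 4·(20) = -64 < 0, so r = -2 ± 4i.
Hence f_h = C1*cos(4*x)*exp(-2*x) + C2*exp(-2*x)*sin(4*x).
Try f_p = A*exp(3*x). Substituting into the equation and dividing by exp(3*x) gives A = 2/41, so f_p = 2*exp(3*x)/41.

f = 2*exp(3*x)/41 + C1*cos(4*x)*exp(-2*x) + C2*exp(-2*x)*sin(4*x)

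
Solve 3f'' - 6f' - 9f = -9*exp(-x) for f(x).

Divide through by 3: f'' - 2f' - 3f = -3*exp(-x).
Characteristic equation r² - 2r - 3 = 0 factors as (r + 1)(r - 3) = 0, so r = -1, 3.
Hence f_h = C1*exp(-x) + C2*exp(3*x).
Since exp(-x) solves the homogeneous equation (r = -1 is a root of multiplicity 1), multiply the trial by x. Try f_p = A*x*exp(-x). Substituting into the equation and dividing by exp(-x) gives A = 3/4, so f_p = 3*x*exp(-x)/4.

f = C1*exp(-x) + C2*exp(3*x) + 3*x*exp(-x)/4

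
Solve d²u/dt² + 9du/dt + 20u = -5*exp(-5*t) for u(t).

u = C1*exp(-5*t) + C2*exp(-4*t) + 5*t*exp(-5*t)

Characteristic equation r² + 9r + 20 = 0 factors as (r + 5)(r + 4) = 0, so r = -5, -4.
Hence u_h = C1*exp(-5*t) + C2*exp(-4*t).
Since exp(-5*t) solves the homogeneous equation (r = -5 is a root of multiplicity 1), multiply the trial by t. Try u_p = A*t*exp(-5*t). Substituting into the equation and dividing by exp(-5*t) gives A = 5, so u_p = 5*t*exp(-5*t).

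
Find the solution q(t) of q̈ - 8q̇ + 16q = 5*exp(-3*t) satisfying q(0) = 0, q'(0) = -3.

Characteristic equation r² - 8r + 16 = 0 has discriminant (-8)² - 4·(16) = 0, so r = 4 is a repeated root.
Hence q_h = (C1 + C2*t)*exp(4*t).
Try q_p = A*exp(-3*t). Substituting into the equation and dividing by exp(-3*t) gives A = 5/49, so q_p = 5*exp(-3*t)/49.
General solution: q = 5*exp(-3*t)/49 + C1*exp(4*t) + C2*t*exp(4*t).
Apply the initial conditions: q(0) = 5/49 + C1 = 0 and q'(0) = -15/49 + C2 + 4*C1 = -3. Solving gives C1 = -5/49, C2 = -16/7.

q = -5*exp(4*t)/49 + 5*exp(-3*t)/49 - 16*t*exp(4*t)/7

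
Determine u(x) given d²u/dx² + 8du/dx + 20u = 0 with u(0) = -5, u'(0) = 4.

u = -8*exp(-4*x)*sin(2*x) - 5*cos(2*x)*exp(-4*x)

Characteristic equation r² + 8r + 20 = 0 has discriminant (8)² - 4·(20) = -16 < 0, so r = -4 ± 2i.
Hence u_h = C1*cos(2*x)*exp(-4*x) + C2*exp(-4*x)*sin(2*x).
Apply the initial conditions: u(0) = C1 = -5 and u'(0) = -4*C1 + 2*C2 = 4. Solving gives C1 = -5, C2 = -8.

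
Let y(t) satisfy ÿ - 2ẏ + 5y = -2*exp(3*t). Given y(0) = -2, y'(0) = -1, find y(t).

y = -exp(3*t)/4 - 7*cos(2*t)*exp(t)/4 + 3*exp(t)*sin(2*t)/4

Characteristic equation r² - 2r + 5 = 0 has discriminant (-2)² - 4·(5) = -16 < 0, so r = 1 ± 2i.
Hence y_h = C1*cos(2*t)*exp(t) + C2*exp(t)*sin(2*t).
Try y_p = A*exp(3*t). Substituting into the equation and dividing by exp(3*t) gives A = -1/4, so y_p = -exp(3*t)/4.
General solution: y = -exp(3*t)/4 + C1*cos(2*t)*exp(t) + C2*exp(t)*sin(2*t).
Apply the initial conditions: y(0) = -1/4 + C1 = -2 and y'(0) = -3/4 + C1 + 2*C2 = -1. Solving gives C1 = -7/4, C2 = 3/4.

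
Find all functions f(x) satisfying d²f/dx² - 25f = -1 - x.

Characteristic equation r² - 25 = 0 factors as (r - 5)(r + 5) = 0, so r = 5, -5.
Hence f_h = C1*exp(5*x) + C2*exp(-5*x).
For the particular solution try f_p = A0 + A1*x. Substituting and matching coefficients of each power of x gives A0 = 1/25, A1 = 1/25, so f_p = 1/25 + x/25.

f = 1/25 + x/25 + C1*exp(5*x) + C2*exp(-5*x)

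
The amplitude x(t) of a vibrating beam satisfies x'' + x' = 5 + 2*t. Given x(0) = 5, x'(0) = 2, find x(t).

x = 4 + t**2 + 3*t + exp(-t)

Characteristic equation r² + r = 0 factors as (r + 1)r = 0, so r = -1, 0.
Hence x_h = C1*exp(-t) + C2.
Since 0 is a characteristic root (multiplicity 1), multiply the polynomial trial by t: try x_p = t*(A0 + A1*t). Substituting and matching coefficients of each power of t gives A0 = 3, A1 = 1, so x_p = t^2 + 3*t.
General solution: x = C2 + t^2 + 3*t + C1*exp(-t).
Apply the initial conditions: x(0) = C1 + C2 = 5 and x'(0) = 3 - C1 = 2. Solving gives C1 = 1, C2 = 4.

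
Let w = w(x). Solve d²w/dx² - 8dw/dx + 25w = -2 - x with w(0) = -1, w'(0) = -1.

Characteristic equation r² - 8r + 25 = 0 has discriminant (-8)² - 4·(25) = -36 < 0, so r = 4 ± 3i.
Hence w_h = C1*cos(3*x)*exp(4*x) + C2*exp(4*x)*sin(3*x).
For the particular solution try w_p = A0 + A1*x. Substituting and matching coefficients of each power of x gives A0 = -58/625, A1 = -1/25, so w_p = -58/625 - x/25.
General solution: w = -58/625 - x/25 + C1*cos(3*x)*exp(4*x) + C2*exp(4*x)*sin(3*x).
Apply the initial conditions: w(0) = -58/625 + C1 = -1 and w'(0) = -1/25 + 3*C2 + 4*C1 = -1. Solving gives C1 = -567/625, C2 = 556/625.

w = -58/625 - x/25 - 567*cos(3*x)*exp(4*x)/625 + 556*exp(4*x)*sin(3*x)/625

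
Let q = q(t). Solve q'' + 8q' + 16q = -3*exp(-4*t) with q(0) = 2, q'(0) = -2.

Characteristic equation r² + 8r + 16 = 0 has discriminant (8)² - 4·(16) = 0, so r = -4 is a repeated root.
Hence q_h = (C1 + C2*t)*exp(-4*t).
Since exp(-4*t) solves the homogeneous equation (r = -4 is a root of multiplicity 2), multiply the trial by t^2. Try q_p = A*t^2*exp(-4*t). Substituting into the equation and dividing by exp(-4*t) gives A = -3/2, so q_p = -3*t^2*exp(-4*t)/2.
General solution: q = C1*exp(-4*t) - 3*t^2*exp(-4*t)/2 + C2*t*exp(-4*t).
Apply the initial conditions: q(0) = C1 = 2 and q'(0) = C2 - 4*C1 = -2. Solving gives C1 = 2, C2 = 6.

q = 2*exp(-4*t) + 6*t*exp(-4*t) - 3*t**2*exp(-4*t)/2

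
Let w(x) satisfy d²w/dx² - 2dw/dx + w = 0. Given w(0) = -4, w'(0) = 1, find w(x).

Characteristic equation r² - 2r + 1 = 0 has discriminant (-2)² - 4·(1) = 0, so r = 1 is a repeated root.
Hence w_h = (C1 + C2*x)*exp(x).
Apply the initial conditions: w(0) = C1 = -4 and w'(0) = C1 + C2 = 1. Solving gives C1 = -4, C2 = 5.

w = -4*exp(x) + 5*x*exp(x)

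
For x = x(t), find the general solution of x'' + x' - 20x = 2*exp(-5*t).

Characteristic equation r² + r - 20 = 0 factors as (r + 5)(r - 4) = 0, so r = -5, 4.
Hence x_h = C1*exp(-5*t) + C2*exp(4*t).
Since exp(-5*t) solves the homogeneous equation (r = -5 is a root of multiplicity 1), multiply the trial by t. Try x_p = A*t*exp(-5*t). Substituting into the equation and dividing by exp(-5*t) gives A = -2/9, so x_p = -2*t*exp(-5*t)/9.

x = C1*exp(-5*t) + C2*exp(4*t) - 2*t*exp(-5*t)/9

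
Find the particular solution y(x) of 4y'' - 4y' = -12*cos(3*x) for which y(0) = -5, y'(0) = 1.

Divide through by 4: y'' - y' = -3*cos(3*x).
Characteristic equation r² - r = 0 factors as (r - 1)r = 0, so r = 1, 0.
Hence y_h = C1*exp(x) + C2.
Try y_p = A*cos(3*x) + B*sin(3*x). Substituting and equating the coefficients of cos(3x) and sin(3x) gives A = 3/10, B = 1/10, so y_p = sin(3*x)/10 + 3*cos(3*x)/10.
General solution: y = C2 + sin(3*x)/10 + 3*cos(3*x)/10 + C1*exp(x).
Apply the initial conditions: y(0) = 3/10 + C1 + C2 = -5 and y'(0) = 3/10 + C1 = 1. Solving gives C1 = 7/10, C2 = -6.

y = -6 + sin(3*x)/10 + 3*cos(3*x)/10 + 7*exp(x)/10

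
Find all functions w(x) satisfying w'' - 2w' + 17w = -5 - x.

w = -87/289 - x/17 + C1*cos(4*x)*exp(x) + C2*exp(x)*sin(4*x)

Characteristic equation r² - 2r + 17 = 0 has discriminant (-2)² - 4·(17) = -64 < 0, so r = 1 ± 4i.
Hence w_h = C1*cos(4*x)*exp(x) + C2*exp(x)*sin(4*x).
For the particular solution try w_p = A0 + A1*x. Substituting and matching coefficients of each power of x gives A0 = -87/289, A1 = -1/17, so w_p = -87/289 - x/17.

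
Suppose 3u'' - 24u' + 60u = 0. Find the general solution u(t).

Divide through by 3: u'' - 8u' + 20u = 0.
Characteristic equation r² - 8r + 20 = 0 has discriminant (-8)² - 4·(20) = -16 < 0, so r = 4 ± 2i.
Hence u_h = C1*cos(2*t)*exp(4*t) + C2*exp(4*t)*sin(2*t).

u = C1*cos(2*t)*exp(4*t) + C2*exp(4*t)*sin(2*t)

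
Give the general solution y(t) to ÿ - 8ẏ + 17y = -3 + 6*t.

Characteristic equation r² - 8r + 17 = 0 has discriminant (-8)² - 4·(17) = -4 < 0, so r = 4 ± i.
Hence y_h = C1*cos(t)*exp(4*t) + C2*exp(4*t)*sin(t).
For the particular solution try y_p = A0 + A1*t. Substituting and matching coefficients of each power of t gives A0 = -3/289, A1 = 6/17, so y_p = -3/289 + 6*t/17.

y = -3/289 + 6*t/17 + C1*cos(t)*exp(4*t) + C2*exp(4*t)*sin(t)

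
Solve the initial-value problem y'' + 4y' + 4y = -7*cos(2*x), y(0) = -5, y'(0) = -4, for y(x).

Characteristic equation r² + 4r + 4 = 0 has discriminant (4)² - 4·(4) = 0, so r = -2 is a repeated root.
Hence y_h = (C1 + C2*x)*exp(-2*x).
Try y_p = A*cos(2*x) + B*sin(2*x). Substituting and equating the coefficients of cos(2x) and sin(2x) gives A = 0, B = -7/8, so y_p = -7*sin(2*x)/8.
General solution: y = -7*sin(2*x)/8 + C1*exp(-2*x) + C2*x*exp(-2*x).
Apply the initial conditions: y(0) = C1 = -5 and y'(0) = -7/4 + C2 - 2*C1 = -4. Solving gives C1 = -5, C2 = -49/4.

y = -5*exp(-2*x) - 7*sin(2*x)/8 - 49*x*exp(-2*x)/4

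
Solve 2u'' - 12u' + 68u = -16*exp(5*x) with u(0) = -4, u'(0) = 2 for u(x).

Divide through by 2: u'' - 6u' + 34u = -8*exp(5*x).
Characteristic equation r² - 6r + 34 = 0 has discriminant (-6)² - 4·(34) = -100 < 0, so r = 3 ± 5i.
Hence u_h = C1*cos(5*x)*exp(3*x) + C2*exp(3*x)*sin(5*x).
Try u_p = A*exp(5*x). Substituting into the equation and dividing by exp(5*x) gives A = -8/29, so u_p = -8*exp(5*x)/29.
General solution: u = -8*exp(5*x)/29 + C1*cos(5*x)*exp(3*x) + C2*exp(3*x)*sin(5*x).
Apply the initial conditions: u(0) = -8/29 + C1 = -4 and u'(0) = -40/29 + 3*C1 + 5*C2 = 2. Solving gives C1 = -108/29, C2 = 422/145.

u = -8*exp(5*x)/29 - 108*cos(5*x)*exp(3*x)/29 + 422*exp(3*x)*sin(5*x)/145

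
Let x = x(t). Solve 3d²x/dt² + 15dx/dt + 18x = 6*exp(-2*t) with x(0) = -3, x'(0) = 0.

Divide through by 3: x'' + 5x' + 6x = 2*exp(-2*t).
Characteristic equation r² + 5r + 6 = 0 factors as (r + 3)(r + 2) = 0, so r = -3, -2.
Hence x_h = C1*exp(-3*t) + C2*exp(-2*t).
Since exp(-2*t) solves the homogeneous equation (r = -2 is a root of multiplicity 1), multiply the trial by t. Try x_p = A*t*exp(-2*t). Substituting into the equation and dividing by exp(-2*t) gives A = 2, so x_p = 2*t*exp(-2*t).
General solution: x = C1*exp(-3*t) + C2*exp(-2*t) + 2*t*exp(-2*t).
Apply the initial conditions: x(0) = C1 + C2 = -3 and x'(0) = 2 - 3*C1 - 2*C2 = 0. Solving gives C1 = 8, C2 = -11.

x = -11*exp(-2*t) + 8*exp(-3*t) + 2*t*exp(-2*t)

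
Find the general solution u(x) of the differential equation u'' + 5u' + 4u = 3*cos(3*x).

u = -3*cos(3*x)/50 + 9*sin(3*x)/50 + C1*exp(-x) + C2*exp(-4*x)

Characteristic equation r² + 5r + 4 = 0 factors as (r + 1)(r + 4) = 0, so r = -1, -4.
Hence u_h = C1*exp(-x) + C2*exp(-4*x).
Try u_p = A*cos(3*x) + B*sin(3*x). Substituting and equating the coefficients of cos(3x) and sin(3x) gives A = -3/50, B = 9/50, so u_p = -3*cos(3*x)/50 + 9*sin(3*x)/50.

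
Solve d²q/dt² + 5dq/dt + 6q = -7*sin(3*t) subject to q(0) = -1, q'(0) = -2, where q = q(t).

Characteristic equation r² + 5r + 6 = 0 factors as (r + 2)(r + 3) = 0, so r = -2, -3.
Hence q_h = C1*exp(-2*t) + C2*exp(-3*t).
Try q_p = A*cos(3*t) + B*sin(3*t). Substituting and equating the coefficients of cos(3t) and sin(3t) gives A = 35/78, B = 7/78, so q_p = 7*sin(3*t)/78 + 35*cos(3*t)/78.
General solution: q = 7*sin(3*t)/78 + 35*cos(3*t)/78 + C1*exp(-2*t) + C2*exp(-3*t).
Apply the initial conditions: q(0) = 35/78 + C1 + C2 = -1 and q'(0) = 7/26 - 3*C2 - 2*C1 = -2. Solving gives C1 = -86/13, C2 = 31/6.

q = -86*exp(-2*t)/13 + 7*sin(3*t)/78 + 31*exp(-3*t)/6 + 35*cos(3*t)/78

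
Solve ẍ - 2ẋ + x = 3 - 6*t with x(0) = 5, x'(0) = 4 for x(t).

Characteristic equation r² - 2r + 1 = 0 has discriminant (-2)² - 4·(1) = 0, so r = 1 is a repeated root.
Hence x_h = (C1 + C2*t)*exp(t).
For the particular solution try x_p = A0 + A1*t. Substituting and matching coefficients of each power of t gives A0 = -9, A1 = -6, so x_p = -9 - 6*t.
General solution: x = -9 - 6*t + C1*exp(t) + C2*t*exp(t).
Apply the initial conditions: x(0) = -9 + C1 = 5 and x'(0) = -6 + C1 + C2 = 4. Solving gives C1 = 14, C2 = -4.

x = -9 - 6*t + 14*exp(t) - 4*t*exp(t)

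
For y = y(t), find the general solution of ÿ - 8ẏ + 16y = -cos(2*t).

y = -3*cos(2*t)/100 + sin(2*t)/25 + C1*exp(4*t) + C2*t*exp(4*t)

Characteristic equation r² - 8r + 16 = 0 has discriminant (-8)² - 4·(16) = 0, so r = 4 is a repeated root.
Hence y_h = (C1 + C2*t)*exp(4*t).
Try y_p = A*cos(2*t) + B*sin(2*t). Substituting and equating the coefficients of cos(2t) and sin(2t) gives A = -3/100, B = 1/25, so y_p = -3*cos(2*t)/100 + sin(2*t)/25.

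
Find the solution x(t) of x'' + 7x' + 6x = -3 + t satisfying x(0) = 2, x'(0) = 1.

Characteristic equation r² + 7r + 6 = 0 factors as (r + 1)(r + 6) = 0, so r = -1, -6.
Hence x_h = C1*exp(-t) + C2*exp(-6*t).
For the particular solution try x_p = A0 + A1*t. Substituting and matching coefficients of each power of t gives A0 = -25/36, A1 = 1/6, so x_p = -25/36 + t/6.
General solution: x = -25/36 + t/6 + C1*exp(-t) + C2*exp(-6*t).
Apply the initial conditions: x(0) = -25/36 + C1 + C2 = 2 and x'(0) = 1/6 - C1 - 6*C2 = 1. Solving gives C1 = 17/5, C2 = -127/180.

x = -25/36 - 127*exp(-6*t)/180 + t/6 + 17*exp(-t)/5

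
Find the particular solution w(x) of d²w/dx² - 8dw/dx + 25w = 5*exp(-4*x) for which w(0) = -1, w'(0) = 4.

w = 5*exp(-4*x)/73 - 78*cos(3*x)*exp(4*x)/73 + 208*exp(4*x)*sin(3*x)/73

Characteristic equation r² - 8r + 25 = 0 has discriminant (-8)² - 4·(25) = -36 < 0, so r = 4 ± 3i.
Hence w_h = C1*cos(3*x)*exp(4*x) + C2*exp(4*x)*sin(3*x).
Try w_p = A*exp(-4*x). Substituting into the equation and dividing by exp(-4*x) gives A = 5/73, so w_p = 5*exp(-4*x)/73.
General solution: w = 5*exp(-4*x)/73 + C1*cos(3*x)*exp(4*x) + C2*exp(4*x)*sin(3*x).
Apply the initial conditions: w(0) = 5/73 + C1 = -1 and w'(0) = -20/73 + 3*C2 + 4*C1 = 4. Solving gives C1 = -78/73, C2 = 208/73.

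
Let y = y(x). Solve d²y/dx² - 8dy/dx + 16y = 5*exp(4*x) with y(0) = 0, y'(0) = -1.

Characteristic equation r² - 8r + 16 = 0 has discriminant (-8)² - 4·(16) = 0, so r = 4 is a repeated root.
Hence y_h = (C1 + C2*x)*exp(4*x).
Since exp(4*x) solves the homogeneous equation (r = 4 is a root of multiplicity 2), multiply the trial by x^2. Try y_p = A*x^2*exp(4*x). Substituting into the equation and dividing by exp(4*x) gives A = 5/2, so y_p = 5*x^2*exp(4*x)/2.
General solution: y = C1*exp(4*x) + 5*x^2*exp(4*x)/2 + C2*x*exp(4*x).
Apply the initial conditions: y(0) = C1 = 0 and y'(0) = C2 + 4*C1 = -1. Solving gives C1 = 0, C2 = -1.

y = -x*exp(4*x) + 5*x**2*exp(4*x)/2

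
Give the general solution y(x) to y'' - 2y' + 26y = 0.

Characteristic equation r² - 2r + 26 = 0 has discriminant (-2)² - 4·(26) = -100 < 0, so r = 1 ± 5i.
Hence y_h = C1*cos(5*x)*exp(x) + C2*exp(x)*sin(5*x).

y = C1*cos(5*x)*exp(x) + C2*exp(x)*sin(5*x)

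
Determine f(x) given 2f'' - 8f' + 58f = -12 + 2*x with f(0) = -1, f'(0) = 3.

Divide through by 2: f'' - 4f' + 29f = -6 + x.
Characteristic equation r² - 4r + 29 = 0 has discriminant (-4)² - 4·(29) = -100 < 0, so r = 2 ± 5i.
Hence f_h = C1*cos(5*x)*exp(2*x) + C2*exp(2*x)*sin(5*x).
For the particular solution try f_p = A0 + A1*x. Substituting and matching coefficients of each power of x gives A0 = -170/841, A1 = 1/29, so f_p = -170/841 + x/29.
General solution: f = -170/841 + x/29 + C1*cos(5*x)*exp(2*x) + C2*exp(2*x)*sin(5*x).
Apply the initial conditions: f(0) = -170/841 + C1 = -1 and f'(0) = 1/29 + 2*C1 + 5*C2 = 3. Solving gives C1 = -671/841, C2 = 3836/4205.

f = -170/841 + x/29 - 671*cos(5*x)*exp(2*x)/841 + 3836*exp(2*x)*sin(5*x)/4205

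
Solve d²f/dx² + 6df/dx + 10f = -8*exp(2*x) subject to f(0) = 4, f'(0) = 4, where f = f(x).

f = -4*exp(2*x)/13 + 56*cos(x)*exp(-3*x)/13 + 228*exp(-3*x)*sin(x)/13

Characteristic equation r² + 6r + 10 = 0 has discriminant (6)² - 4·(10) = -4 < 0, so r = -3 ± i.
Hence f_h = C1*cos(x)*exp(-3*x) + C2*exp(-3*x)*sin(x).
Try f_p = A*exp(2*x). Substituting into the equation and dividing by exp(2*x) gives A = -4/13, so f_p = -4*exp(2*x)/13.
General solution: f = -4*exp(2*x)/13 + C1*cos(x)*exp(-3*x) + C2*exp(-3*x)*sin(x).
Apply the initial conditions: f(0) = -4/13 + C1 = 4 and f'(0) = -8/13 + C2 - 3*C1 = 4. Solving gives C1 = 56/13, C2 = 228/13.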